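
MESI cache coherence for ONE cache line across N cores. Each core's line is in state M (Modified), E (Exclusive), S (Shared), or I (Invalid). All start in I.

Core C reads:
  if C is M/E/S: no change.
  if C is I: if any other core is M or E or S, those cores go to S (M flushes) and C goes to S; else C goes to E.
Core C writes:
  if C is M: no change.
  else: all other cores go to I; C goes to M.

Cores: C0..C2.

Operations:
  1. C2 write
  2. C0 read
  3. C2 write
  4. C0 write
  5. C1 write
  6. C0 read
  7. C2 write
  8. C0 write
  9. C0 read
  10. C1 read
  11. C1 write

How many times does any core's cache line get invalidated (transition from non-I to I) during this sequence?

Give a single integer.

Op 1: C2 write [C2 write: invalidate none -> C2=M] -> [I,I,M] (invalidations this op: 0; running total: 0)
Op 2: C0 read [C0 read from I: others=['C2=M'] -> C0=S, others downsized to S] -> [S,I,S] (invalidations this op: 0; running total: 0)
Op 3: C2 write [C2 write: invalidate ['C0=S'] -> C2=M] -> [I,I,M] (invalidations this op: 1; running total: 1)
Op 4: C0 write [C0 write: invalidate ['C2=M'] -> C0=M] -> [M,I,I] (invalidations this op: 1; running total: 2)
Op 5: C1 write [C1 write: invalidate ['C0=M'] -> C1=M] -> [I,M,I] (invalidations this op: 1; running total: 3)
Op 6: C0 read [C0 read from I: others=['C1=M'] -> C0=S, others downsized to S] -> [S,S,I] (invalidations this op: 0; running total: 3)
Op 7: C2 write [C2 write: invalidate ['C0=S', 'C1=S'] -> C2=M] -> [I,I,M] (invalidations this op: 2; running total: 5)
Op 8: C0 write [C0 write: invalidate ['C2=M'] -> C0=M] -> [M,I,I] (invalidations this op: 1; running total: 6)
Op 9: C0 read [C0 read: already in M, no change] -> [M,I,I] (invalidations this op: 0; running total: 6)
Op 10: C1 read [C1 read from I: others=['C0=M'] -> C1=S, others downsized to S] -> [S,S,I] (invalidations this op: 0; running total: 6)
Op 11: C1 write [C1 write: invalidate ['C0=S'] -> C1=M] -> [I,M,I] (invalidations this op: 1; running total: 7)

Answer: 7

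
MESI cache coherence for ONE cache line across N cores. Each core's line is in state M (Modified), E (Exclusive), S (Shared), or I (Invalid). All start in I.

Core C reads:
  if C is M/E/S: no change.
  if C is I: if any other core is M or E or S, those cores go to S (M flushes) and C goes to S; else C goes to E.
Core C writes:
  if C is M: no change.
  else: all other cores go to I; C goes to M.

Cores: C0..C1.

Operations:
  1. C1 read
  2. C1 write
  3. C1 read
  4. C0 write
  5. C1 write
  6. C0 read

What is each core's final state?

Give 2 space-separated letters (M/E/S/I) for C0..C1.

Answer: S S

Derivation:
Op 1: C1 read [C1 read from I: no other sharers -> C1=E (exclusive)] -> [I,E]
Op 2: C1 write [C1 write: invalidate none -> C1=M] -> [I,M]
Op 3: C1 read [C1 read: already in M, no change] -> [I,M]
Op 4: C0 write [C0 write: invalidate ['C1=M'] -> C0=M] -> [M,I]
Op 5: C1 write [C1 write: invalidate ['C0=M'] -> C1=M] -> [I,M]
Op 6: C0 read [C0 read from I: others=['C1=M'] -> C0=S, others downsized to S] -> [S,S]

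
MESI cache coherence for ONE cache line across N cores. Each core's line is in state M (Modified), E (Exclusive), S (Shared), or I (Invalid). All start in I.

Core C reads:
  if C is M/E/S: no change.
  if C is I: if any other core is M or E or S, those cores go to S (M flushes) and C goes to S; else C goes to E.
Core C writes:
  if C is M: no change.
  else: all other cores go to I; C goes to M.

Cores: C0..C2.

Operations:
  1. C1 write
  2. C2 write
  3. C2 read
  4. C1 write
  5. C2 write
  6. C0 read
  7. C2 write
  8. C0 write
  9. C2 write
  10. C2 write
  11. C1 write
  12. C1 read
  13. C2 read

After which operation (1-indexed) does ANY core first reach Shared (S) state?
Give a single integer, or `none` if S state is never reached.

Answer: 6

Derivation:
Op 1: C1 write [C1 write: invalidate none -> C1=M] -> [I,M,I]
Op 2: C2 write [C2 write: invalidate ['C1=M'] -> C2=M] -> [I,I,M]
Op 3: C2 read [C2 read: already in M, no change] -> [I,I,M]
Op 4: C1 write [C1 write: invalidate ['C2=M'] -> C1=M] -> [I,M,I]
Op 5: C2 write [C2 write: invalidate ['C1=M'] -> C2=M] -> [I,I,M]
Op 6: C0 read [C0 read from I: others=['C2=M'] -> C0=S, others downsized to S] -> [S,I,S]
  -> First S state at op 6; remaining ops need not be traced.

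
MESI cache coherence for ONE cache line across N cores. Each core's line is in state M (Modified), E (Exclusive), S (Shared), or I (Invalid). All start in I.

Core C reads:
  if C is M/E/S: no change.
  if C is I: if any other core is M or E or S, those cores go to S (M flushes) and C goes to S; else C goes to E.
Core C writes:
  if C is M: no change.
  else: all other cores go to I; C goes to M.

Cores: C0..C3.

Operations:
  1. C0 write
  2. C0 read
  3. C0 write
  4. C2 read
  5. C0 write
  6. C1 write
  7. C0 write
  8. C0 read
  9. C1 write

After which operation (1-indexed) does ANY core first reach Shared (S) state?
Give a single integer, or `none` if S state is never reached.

Answer: 4

Derivation:
Op 1: C0 write [C0 write: invalidate none -> C0=M] -> [M,I,I,I]
Op 2: C0 read [C0 read: already in M, no change] -> [M,I,I,I]
Op 3: C0 write [C0 write: already M (modified), no change] -> [M,I,I,I]
Op 4: C2 read [C2 read from I: others=['C0=M'] -> C2=S, others downsized to S] -> [S,I,S,I]
  -> First S state at op 4; remaining ops need not be traced.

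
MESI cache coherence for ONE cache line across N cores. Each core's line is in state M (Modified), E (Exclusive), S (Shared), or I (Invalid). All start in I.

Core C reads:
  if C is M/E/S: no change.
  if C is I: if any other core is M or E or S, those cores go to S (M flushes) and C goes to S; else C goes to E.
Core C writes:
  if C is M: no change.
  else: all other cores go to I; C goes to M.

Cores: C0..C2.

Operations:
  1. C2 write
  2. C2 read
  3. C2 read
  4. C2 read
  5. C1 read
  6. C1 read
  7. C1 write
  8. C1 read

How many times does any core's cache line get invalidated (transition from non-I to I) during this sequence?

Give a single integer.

Answer: 1

Derivation:
Op 1: C2 write [C2 write: invalidate none -> C2=M] -> [I,I,M] (invalidations this op: 0; running total: 0)
Op 2: C2 read [C2 read: already in M, no change] -> [I,I,M] (invalidations this op: 0; running total: 0)
Op 3: C2 read [C2 read: already in M, no change] -> [I,I,M] (invalidations this op: 0; running total: 0)
Op 4: C2 read [C2 read: already in M, no change] -> [I,I,M] (invalidations this op: 0; running total: 0)
Op 5: C1 read [C1 read from I: others=['C2=M'] -> C1=S, others downsized to S] -> [I,S,S] (invalidations this op: 0; running total: 0)
Op 6: C1 read [C1 read: already in S, no change] -> [I,S,S] (invalidations this op: 0; running total: 0)
Op 7: C1 write [C1 write: invalidate ['C2=S'] -> C1=M] -> [I,M,I] (invalidations this op: 1; running total: 1)
Op 8: C1 read [C1 read: already in M, no change] -> [I,M,I] (invalidations this op: 0; running total: 1)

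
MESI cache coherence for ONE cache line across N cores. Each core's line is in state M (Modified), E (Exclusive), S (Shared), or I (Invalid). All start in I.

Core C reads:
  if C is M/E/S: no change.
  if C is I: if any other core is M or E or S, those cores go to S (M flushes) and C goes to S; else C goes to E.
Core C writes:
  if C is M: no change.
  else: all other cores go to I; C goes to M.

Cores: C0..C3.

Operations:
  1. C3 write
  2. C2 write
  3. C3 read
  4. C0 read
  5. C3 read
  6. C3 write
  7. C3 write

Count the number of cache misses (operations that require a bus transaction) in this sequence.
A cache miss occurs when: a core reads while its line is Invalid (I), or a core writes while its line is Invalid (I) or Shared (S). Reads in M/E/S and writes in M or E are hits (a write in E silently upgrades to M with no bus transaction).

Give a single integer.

Answer: 5

Derivation:
Op 1: C3 write [C3 write: invalidate none -> C3=M] -> [I,I,I,M] [MISS #1: write from I]
Op 2: C2 write [C2 write: invalidate ['C3=M'] -> C2=M] -> [I,I,M,I] [MISS #2: write from I]
Op 3: C3 read [C3 read from I: others=['C2=M'] -> C3=S, others downsized to S] -> [I,I,S,S] [MISS #3: read from I]
Op 4: C0 read [C0 read from I: others=['C2=S', 'C3=S'] -> C0=S, others downsized to S] -> [S,I,S,S] [MISS #4: read from I]
Op 5: C3 read [C3 read: already in S, no change] -> [S,I,S,S] [hit: read from S]
Op 6: C3 write [C3 write: invalidate ['C0=S', 'C2=S'] -> C3=M] -> [I,I,I,M] [MISS #5: write from S]
Op 7: C3 write [C3 write: already M (modified), no change] -> [I,I,I,M] [hit: write from M]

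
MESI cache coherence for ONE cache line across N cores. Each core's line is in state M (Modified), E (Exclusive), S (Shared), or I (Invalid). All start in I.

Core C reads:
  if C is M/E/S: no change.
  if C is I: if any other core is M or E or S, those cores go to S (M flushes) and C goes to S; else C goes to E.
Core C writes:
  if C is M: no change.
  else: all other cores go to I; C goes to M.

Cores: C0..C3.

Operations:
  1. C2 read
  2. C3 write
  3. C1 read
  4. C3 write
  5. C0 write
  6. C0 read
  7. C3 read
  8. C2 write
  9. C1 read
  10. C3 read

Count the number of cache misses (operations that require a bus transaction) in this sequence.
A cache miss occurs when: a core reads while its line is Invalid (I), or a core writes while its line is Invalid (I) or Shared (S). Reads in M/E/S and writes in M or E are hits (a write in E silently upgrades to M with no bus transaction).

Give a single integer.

Answer: 9

Derivation:
Op 1: C2 read [C2 read from I: no other sharers -> C2=E (exclusive)] -> [I,I,E,I] [MISS #1: read from I]
Op 2: C3 write [C3 write: invalidate ['C2=E'] -> C3=M] -> [I,I,I,M] [MISS #2: write from I]
Op 3: C1 read [C1 read from I: others=['C3=M'] -> C1=S, others downsized to S] -> [I,S,I,S] [MISS #3: read from I]
Op 4: C3 write [C3 write: invalidate ['C1=S'] -> C3=M] -> [I,I,I,M] [MISS #4: write from S]
Op 5: C0 write [C0 write: invalidate ['C3=M'] -> C0=M] -> [M,I,I,I] [MISS #5: write from I]
Op 6: C0 read [C0 read: already in M, no change] -> [M,I,I,I] [hit: read from M]
Op 7: C3 read [C3 read from I: others=['C0=M'] -> C3=S, others downsized to S] -> [S,I,I,S] [MISS #6: read from I]
Op 8: C2 write [C2 write: invalidate ['C0=S', 'C3=S'] -> C2=M] -> [I,I,M,I] [MISS #7: write from I]
Op 9: C1 read [C1 read from I: others=['C2=M'] -> C1=S, others downsized to S] -> [I,S,S,I] [MISS #8: read from I]
Op 10: C3 read [C3 read from I: others=['C1=S', 'C2=S'] -> C3=S, others downsized to S] -> [I,S,S,S] [MISS #9: read from I]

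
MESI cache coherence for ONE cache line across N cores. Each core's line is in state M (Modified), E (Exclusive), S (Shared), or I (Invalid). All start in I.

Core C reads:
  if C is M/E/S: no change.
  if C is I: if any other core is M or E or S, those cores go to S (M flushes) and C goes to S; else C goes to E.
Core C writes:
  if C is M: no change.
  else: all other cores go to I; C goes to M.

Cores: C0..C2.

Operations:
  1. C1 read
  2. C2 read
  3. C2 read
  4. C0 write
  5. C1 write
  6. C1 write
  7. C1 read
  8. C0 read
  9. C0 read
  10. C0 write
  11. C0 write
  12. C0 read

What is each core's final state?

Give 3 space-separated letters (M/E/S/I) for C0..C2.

Answer: M I I

Derivation:
Op 1: C1 read [C1 read from I: no other sharers -> C1=E (exclusive)] -> [I,E,I]
Op 2: C2 read [C2 read from I: others=['C1=E'] -> C2=S, others downsized to S] -> [I,S,S]
Op 3: C2 read [C2 read: already in S, no change] -> [I,S,S]
Op 4: C0 write [C0 write: invalidate ['C1=S', 'C2=S'] -> C0=M] -> [M,I,I]
Op 5: C1 write [C1 write: invalidate ['C0=M'] -> C1=M] -> [I,M,I]
Op 6: C1 write [C1 write: already M (modified), no change] -> [I,M,I]
Op 7: C1 read [C1 read: already in M, no change] -> [I,M,I]
Op 8: C0 read [C0 read from I: others=['C1=M'] -> C0=S, others downsized to S] -> [S,S,I]
Op 9: C0 read [C0 read: already in S, no change] -> [S,S,I]
Op 10: C0 write [C0 write: invalidate ['C1=S'] -> C0=M] -> [M,I,I]
Op 11: C0 write [C0 write: already M (modified), no change] -> [M,I,I]
Op 12: C0 read [C0 read: already in M, no change] -> [M,I,I]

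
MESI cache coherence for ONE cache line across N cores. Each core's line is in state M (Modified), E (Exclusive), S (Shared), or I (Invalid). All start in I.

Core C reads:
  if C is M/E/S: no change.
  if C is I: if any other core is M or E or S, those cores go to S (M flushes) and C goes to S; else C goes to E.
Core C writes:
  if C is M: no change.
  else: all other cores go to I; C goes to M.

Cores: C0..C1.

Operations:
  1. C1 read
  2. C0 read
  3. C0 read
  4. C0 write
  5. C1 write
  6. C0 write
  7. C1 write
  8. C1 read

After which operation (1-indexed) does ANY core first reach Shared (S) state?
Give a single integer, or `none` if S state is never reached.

Answer: 2

Derivation:
Op 1: C1 read [C1 read from I: no other sharers -> C1=E (exclusive)] -> [I,E]
Op 2: C0 read [C0 read from I: others=['C1=E'] -> C0=S, others downsized to S] -> [S,S]
  -> First S state at op 2; remaining ops need not be traced.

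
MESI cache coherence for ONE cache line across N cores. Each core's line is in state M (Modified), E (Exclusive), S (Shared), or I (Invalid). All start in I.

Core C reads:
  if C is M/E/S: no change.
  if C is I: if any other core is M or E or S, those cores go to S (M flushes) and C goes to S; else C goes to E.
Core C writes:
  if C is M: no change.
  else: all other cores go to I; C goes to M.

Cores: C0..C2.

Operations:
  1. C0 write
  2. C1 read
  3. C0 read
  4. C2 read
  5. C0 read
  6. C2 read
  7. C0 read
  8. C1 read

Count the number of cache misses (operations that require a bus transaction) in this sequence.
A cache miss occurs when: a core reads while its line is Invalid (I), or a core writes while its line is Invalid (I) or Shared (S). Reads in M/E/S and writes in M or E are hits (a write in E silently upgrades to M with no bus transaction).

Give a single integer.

Op 1: C0 write [C0 write: invalidate none -> C0=M] -> [M,I,I] [MISS #1: write from I]
Op 2: C1 read [C1 read from I: others=['C0=M'] -> C1=S, others downsized to S] -> [S,S,I] [MISS #2: read from I]
Op 3: C0 read [C0 read: already in S, no change] -> [S,S,I] [hit: read from S]
Op 4: C2 read [C2 read from I: others=['C0=S', 'C1=S'] -> C2=S, others downsized to S] -> [S,S,S] [MISS #3: read from I]
Op 5: C0 read [C0 read: already in S, no change] -> [S,S,S] [hit: read from S]
Op 6: C2 read [C2 read: already in S, no change] -> [S,S,S] [hit: read from S]
Op 7: C0 read [C0 read: already in S, no change] -> [S,S,S] [hit: read from S]
Op 8: C1 read [C1 read: already in S, no change] -> [S,S,S] [hit: read from S]

Answer: 3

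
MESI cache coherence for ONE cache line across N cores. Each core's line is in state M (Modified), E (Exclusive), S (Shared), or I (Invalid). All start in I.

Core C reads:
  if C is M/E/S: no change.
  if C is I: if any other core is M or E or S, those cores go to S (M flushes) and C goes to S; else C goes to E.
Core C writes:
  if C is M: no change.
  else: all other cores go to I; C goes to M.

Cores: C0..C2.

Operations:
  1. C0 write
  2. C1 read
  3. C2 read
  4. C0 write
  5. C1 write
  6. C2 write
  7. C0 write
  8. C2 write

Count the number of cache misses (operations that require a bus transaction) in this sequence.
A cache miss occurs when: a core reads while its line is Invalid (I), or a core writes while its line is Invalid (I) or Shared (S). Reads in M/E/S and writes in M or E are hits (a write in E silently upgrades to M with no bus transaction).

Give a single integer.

Answer: 8

Derivation:
Op 1: C0 write [C0 write: invalidate none -> C0=M] -> [M,I,I] [MISS #1: write from I]
Op 2: C1 read [C1 read from I: others=['C0=M'] -> C1=S, others downsized to S] -> [S,S,I] [MISS #2: read from I]
Op 3: C2 read [C2 read from I: others=['C0=S', 'C1=S'] -> C2=S, others downsized to S] -> [S,S,S] [MISS #3: read from I]
Op 4: C0 write [C0 write: invalidate ['C1=S', 'C2=S'] -> C0=M] -> [M,I,I] [MISS #4: write from S]
Op 5: C1 write [C1 write: invalidate ['C0=M'] -> C1=M] -> [I,M,I] [MISS #5: write from I]
Op 6: C2 write [C2 write: invalidate ['C1=M'] -> C2=M] -> [I,I,M] [MISS #6: write from I]
Op 7: C0 write [C0 write: invalidate ['C2=M'] -> C0=M] -> [M,I,I] [MISS #7: write from I]
Op 8: C2 write [C2 write: invalidate ['C0=M'] -> C2=M] -> [I,I,M] [MISS #8: write from I]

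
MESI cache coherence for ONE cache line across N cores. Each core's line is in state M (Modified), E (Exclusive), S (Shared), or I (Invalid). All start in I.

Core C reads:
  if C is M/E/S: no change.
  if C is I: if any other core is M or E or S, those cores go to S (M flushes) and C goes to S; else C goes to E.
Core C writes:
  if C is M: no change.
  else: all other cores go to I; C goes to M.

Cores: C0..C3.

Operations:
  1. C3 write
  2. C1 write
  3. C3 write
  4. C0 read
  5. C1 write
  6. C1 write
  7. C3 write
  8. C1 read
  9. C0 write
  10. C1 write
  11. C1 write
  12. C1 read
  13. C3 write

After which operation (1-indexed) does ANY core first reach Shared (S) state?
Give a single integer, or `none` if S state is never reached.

Op 1: C3 write [C3 write: invalidate none -> C3=M] -> [I,I,I,M]
Op 2: C1 write [C1 write: invalidate ['C3=M'] -> C1=M] -> [I,M,I,I]
Op 3: C3 write [C3 write: invalidate ['C1=M'] -> C3=M] -> [I,I,I,M]
Op 4: C0 read [C0 read from I: others=['C3=M'] -> C0=S, others downsized to S] -> [S,I,I,S]
  -> First S state at op 4; remaining ops need not be traced.

Answer: 4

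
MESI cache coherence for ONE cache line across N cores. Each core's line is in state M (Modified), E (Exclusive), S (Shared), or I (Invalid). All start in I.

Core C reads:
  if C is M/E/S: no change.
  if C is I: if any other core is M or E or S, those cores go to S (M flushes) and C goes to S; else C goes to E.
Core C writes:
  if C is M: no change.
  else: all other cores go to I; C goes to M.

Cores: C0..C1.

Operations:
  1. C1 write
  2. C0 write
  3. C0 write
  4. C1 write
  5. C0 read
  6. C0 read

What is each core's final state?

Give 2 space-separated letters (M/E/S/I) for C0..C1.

Answer: S S

Derivation:
Op 1: C1 write [C1 write: invalidate none -> C1=M] -> [I,M]
Op 2: C0 write [C0 write: invalidate ['C1=M'] -> C0=M] -> [M,I]
Op 3: C0 write [C0 write: already M (modified), no change] -> [M,I]
Op 4: C1 write [C1 write: invalidate ['C0=M'] -> C1=M] -> [I,M]
Op 5: C0 read [C0 read from I: others=['C1=M'] -> C0=S, others downsized to S] -> [S,S]
Op 6: C0 read [C0 read: already in S, no change] -> [S,S]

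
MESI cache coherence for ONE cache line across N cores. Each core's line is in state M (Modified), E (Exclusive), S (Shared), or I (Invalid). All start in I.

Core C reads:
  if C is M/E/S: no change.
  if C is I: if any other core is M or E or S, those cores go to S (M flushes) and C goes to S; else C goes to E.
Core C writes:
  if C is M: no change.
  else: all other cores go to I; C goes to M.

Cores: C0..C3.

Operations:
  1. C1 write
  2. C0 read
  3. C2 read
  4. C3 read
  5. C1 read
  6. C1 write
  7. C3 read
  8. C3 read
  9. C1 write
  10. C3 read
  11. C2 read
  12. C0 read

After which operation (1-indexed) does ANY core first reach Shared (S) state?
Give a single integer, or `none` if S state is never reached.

Op 1: C1 write [C1 write: invalidate none -> C1=M] -> [I,M,I,I]
Op 2: C0 read [C0 read from I: others=['C1=M'] -> C0=S, others downsized to S] -> [S,S,I,I]
  -> First S state at op 2; remaining ops need not be traced.

Answer: 2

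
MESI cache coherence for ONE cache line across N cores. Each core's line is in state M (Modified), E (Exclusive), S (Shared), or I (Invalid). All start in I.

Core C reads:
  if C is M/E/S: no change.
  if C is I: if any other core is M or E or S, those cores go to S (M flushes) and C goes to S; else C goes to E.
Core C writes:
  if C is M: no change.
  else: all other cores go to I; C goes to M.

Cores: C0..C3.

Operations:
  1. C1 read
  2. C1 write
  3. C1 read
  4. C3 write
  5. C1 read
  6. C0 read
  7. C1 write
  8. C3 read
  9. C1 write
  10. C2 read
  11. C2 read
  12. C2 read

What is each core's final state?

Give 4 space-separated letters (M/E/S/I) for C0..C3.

Op 1: C1 read [C1 read from I: no other sharers -> C1=E (exclusive)] -> [I,E,I,I]
Op 2: C1 write [C1 write: invalidate none -> C1=M] -> [I,M,I,I]
Op 3: C1 read [C1 read: already in M, no change] -> [I,M,I,I]
Op 4: C3 write [C3 write: invalidate ['C1=M'] -> C3=M] -> [I,I,I,M]
Op 5: C1 read [C1 read from I: others=['C3=M'] -> C1=S, others downsized to S] -> [I,S,I,S]
Op 6: C0 read [C0 read from I: others=['C1=S', 'C3=S'] -> C0=S, others downsized to S] -> [S,S,I,S]
Op 7: C1 write [C1 write: invalidate ['C0=S', 'C3=S'] -> C1=M] -> [I,M,I,I]
Op 8: C3 read [C3 read from I: others=['C1=M'] -> C3=S, others downsized to S] -> [I,S,I,S]
Op 9: C1 write [C1 write: invalidate ['C3=S'] -> C1=M] -> [I,M,I,I]
Op 10: C2 read [C2 read from I: others=['C1=M'] -> C2=S, others downsized to S] -> [I,S,S,I]
Op 11: C2 read [C2 read: already in S, no change] -> [I,S,S,I]
Op 12: C2 read [C2 read: already in S, no change] -> [I,S,S,I]

Answer: I S S I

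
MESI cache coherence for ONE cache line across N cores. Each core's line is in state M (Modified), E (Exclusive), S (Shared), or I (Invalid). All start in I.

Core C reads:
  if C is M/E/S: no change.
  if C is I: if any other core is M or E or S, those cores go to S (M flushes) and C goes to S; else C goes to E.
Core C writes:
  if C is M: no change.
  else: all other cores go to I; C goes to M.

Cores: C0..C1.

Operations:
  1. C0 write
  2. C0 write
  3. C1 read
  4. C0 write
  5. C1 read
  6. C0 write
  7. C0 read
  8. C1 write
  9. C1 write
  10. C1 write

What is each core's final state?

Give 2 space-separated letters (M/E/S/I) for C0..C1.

Answer: I M

Derivation:
Op 1: C0 write [C0 write: invalidate none -> C0=M] -> [M,I]
Op 2: C0 write [C0 write: already M (modified), no change] -> [M,I]
Op 3: C1 read [C1 read from I: others=['C0=M'] -> C1=S, others downsized to S] -> [S,S]
Op 4: C0 write [C0 write: invalidate ['C1=S'] -> C0=M] -> [M,I]
Op 5: C1 read [C1 read from I: others=['C0=M'] -> C1=S, others downsized to S] -> [S,S]
Op 6: C0 write [C0 write: invalidate ['C1=S'] -> C0=M] -> [M,I]
Op 7: C0 read [C0 read: already in M, no change] -> [M,I]
Op 8: C1 write [C1 write: invalidate ['C0=M'] -> C1=M] -> [I,M]
Op 9: C1 write [C1 write: already M (modified), no change] -> [I,M]
Op 10: C1 write [C1 write: already M (modified), no change] -> [I,M]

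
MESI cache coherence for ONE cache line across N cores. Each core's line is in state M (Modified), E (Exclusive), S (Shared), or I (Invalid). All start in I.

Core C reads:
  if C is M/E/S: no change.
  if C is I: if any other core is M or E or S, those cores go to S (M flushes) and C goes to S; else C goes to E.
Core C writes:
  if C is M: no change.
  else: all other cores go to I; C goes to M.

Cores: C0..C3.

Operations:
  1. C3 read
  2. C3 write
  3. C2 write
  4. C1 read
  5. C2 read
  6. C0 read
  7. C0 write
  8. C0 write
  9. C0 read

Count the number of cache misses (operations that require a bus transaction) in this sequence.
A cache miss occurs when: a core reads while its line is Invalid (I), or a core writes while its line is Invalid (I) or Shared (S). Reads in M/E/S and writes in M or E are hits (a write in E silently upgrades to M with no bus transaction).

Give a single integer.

Op 1: C3 read [C3 read from I: no other sharers -> C3=E (exclusive)] -> [I,I,I,E] [MISS #1: read from I]
Op 2: C3 write [C3 write: invalidate none -> C3=M] -> [I,I,I,M] [hit: write from E is a silent E->M upgrade, no bus transaction]
Op 3: C2 write [C2 write: invalidate ['C3=M'] -> C2=M] -> [I,I,M,I] [MISS #2: write from I]
Op 4: C1 read [C1 read from I: others=['C2=M'] -> C1=S, others downsized to S] -> [I,S,S,I] [MISS #3: read from I]
Op 5: C2 read [C2 read: already in S, no change] -> [I,S,S,I] [hit: read from S]
Op 6: C0 read [C0 read from I: others=['C1=S', 'C2=S'] -> C0=S, others downsized to S] -> [S,S,S,I] [MISS #4: read from I]
Op 7: C0 write [C0 write: invalidate ['C1=S', 'C2=S'] -> C0=M] -> [M,I,I,I] [MISS #5: write from S]
Op 8: C0 write [C0 write: already M (modified), no change] -> [M,I,I,I] [hit: write from M]
Op 9: C0 read [C0 read: already in M, no change] -> [M,I,I,I] [hit: read from M]

Answer: 5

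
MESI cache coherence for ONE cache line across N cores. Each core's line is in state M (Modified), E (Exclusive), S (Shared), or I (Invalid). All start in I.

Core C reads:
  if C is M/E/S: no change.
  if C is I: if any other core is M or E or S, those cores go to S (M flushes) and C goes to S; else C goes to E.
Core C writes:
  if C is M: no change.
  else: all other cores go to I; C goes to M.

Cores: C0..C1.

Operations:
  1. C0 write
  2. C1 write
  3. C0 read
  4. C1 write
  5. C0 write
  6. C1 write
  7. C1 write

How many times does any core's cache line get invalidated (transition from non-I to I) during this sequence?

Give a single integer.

Op 1: C0 write [C0 write: invalidate none -> C0=M] -> [M,I] (invalidations this op: 0; running total: 0)
Op 2: C1 write [C1 write: invalidate ['C0=M'] -> C1=M] -> [I,M] (invalidations this op: 1; running total: 1)
Op 3: C0 read [C0 read from I: others=['C1=M'] -> C0=S, others downsized to S] -> [S,S] (invalidations this op: 0; running total: 1)
Op 4: C1 write [C1 write: invalidate ['C0=S'] -> C1=M] -> [I,M] (invalidations this op: 1; running total: 2)
Op 5: C0 write [C0 write: invalidate ['C1=M'] -> C0=M] -> [M,I] (invalidations this op: 1; running total: 3)
Op 6: C1 write [C1 write: invalidate ['C0=M'] -> C1=M] -> [I,M] (invalidations this op: 1; running total: 4)
Op 7: C1 write [C1 write: already M (modified), no change] -> [I,M] (invalidations this op: 0; running total: 4)

Answer: 4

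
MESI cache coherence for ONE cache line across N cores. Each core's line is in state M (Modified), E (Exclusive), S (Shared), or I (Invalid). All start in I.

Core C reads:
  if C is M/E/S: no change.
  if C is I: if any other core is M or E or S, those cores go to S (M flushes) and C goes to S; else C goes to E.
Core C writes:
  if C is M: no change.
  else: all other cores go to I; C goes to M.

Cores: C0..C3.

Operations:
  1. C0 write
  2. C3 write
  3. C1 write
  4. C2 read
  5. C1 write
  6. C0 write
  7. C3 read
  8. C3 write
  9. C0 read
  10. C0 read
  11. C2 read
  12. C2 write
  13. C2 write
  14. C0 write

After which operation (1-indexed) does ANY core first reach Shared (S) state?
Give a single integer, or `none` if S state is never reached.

Op 1: C0 write [C0 write: invalidate none -> C0=M] -> [M,I,I,I]
Op 2: C3 write [C3 write: invalidate ['C0=M'] -> C3=M] -> [I,I,I,M]
Op 3: C1 write [C1 write: invalidate ['C3=M'] -> C1=M] -> [I,M,I,I]
Op 4: C2 read [C2 read from I: others=['C1=M'] -> C2=S, others downsized to S] -> [I,S,S,I]
  -> First S state at op 4; remaining ops need not be traced.

Answer: 4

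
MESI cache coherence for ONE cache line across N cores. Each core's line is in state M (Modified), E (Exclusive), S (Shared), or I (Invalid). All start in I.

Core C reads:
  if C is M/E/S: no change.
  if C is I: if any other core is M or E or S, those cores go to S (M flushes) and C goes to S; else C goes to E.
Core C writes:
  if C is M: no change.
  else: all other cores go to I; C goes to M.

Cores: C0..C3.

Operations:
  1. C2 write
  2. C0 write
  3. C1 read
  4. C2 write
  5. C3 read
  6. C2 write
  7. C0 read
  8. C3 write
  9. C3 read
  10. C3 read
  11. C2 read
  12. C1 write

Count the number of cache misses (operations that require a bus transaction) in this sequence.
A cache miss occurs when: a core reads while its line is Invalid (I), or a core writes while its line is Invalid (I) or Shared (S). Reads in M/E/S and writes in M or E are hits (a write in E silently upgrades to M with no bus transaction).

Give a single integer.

Op 1: C2 write [C2 write: invalidate none -> C2=M] -> [I,I,M,I] [MISS #1: write from I]
Op 2: C0 write [C0 write: invalidate ['C2=M'] -> C0=M] -> [M,I,I,I] [MISS #2: write from I]
Op 3: C1 read [C1 read from I: others=['C0=M'] -> C1=S, others downsized to S] -> [S,S,I,I] [MISS #3: read from I]
Op 4: C2 write [C2 write: invalidate ['C0=S', 'C1=S'] -> C2=M] -> [I,I,M,I] [MISS #4: write from I]
Op 5: C3 read [C3 read from I: others=['C2=M'] -> C3=S, others downsized to S] -> [I,I,S,S] [MISS #5: read from I]
Op 6: C2 write [C2 write: invalidate ['C3=S'] -> C2=M] -> [I,I,M,I] [MISS #6: write from S]
Op 7: C0 read [C0 read from I: others=['C2=M'] -> C0=S, others downsized to S] -> [S,I,S,I] [MISS #7: read from I]
Op 8: C3 write [C3 write: invalidate ['C0=S', 'C2=S'] -> C3=M] -> [I,I,I,M] [MISS #8: write from I]
Op 9: C3 read [C3 read: already in M, no change] -> [I,I,I,M] [hit: read from M]
Op 10: C3 read [C3 read: already in M, no change] -> [I,I,I,M] [hit: read from M]
Op 11: C2 read [C2 read from I: others=['C3=M'] -> C2=S, others downsized to S] -> [I,I,S,S] [MISS #9: read from I]
Op 12: C1 write [C1 write: invalidate ['C2=S', 'C3=S'] -> C1=M] -> [I,M,I,I] [MISS #10: write from I]

Answer: 10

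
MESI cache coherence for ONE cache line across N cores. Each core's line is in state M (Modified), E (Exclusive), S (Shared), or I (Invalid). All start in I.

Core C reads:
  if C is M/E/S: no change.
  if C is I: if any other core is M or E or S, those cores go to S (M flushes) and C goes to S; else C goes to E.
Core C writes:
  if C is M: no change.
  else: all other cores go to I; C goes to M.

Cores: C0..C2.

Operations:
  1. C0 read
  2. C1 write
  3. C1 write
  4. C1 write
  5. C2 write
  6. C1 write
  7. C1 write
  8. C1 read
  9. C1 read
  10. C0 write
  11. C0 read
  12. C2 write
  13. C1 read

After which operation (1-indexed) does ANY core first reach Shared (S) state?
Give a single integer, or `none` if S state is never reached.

Answer: 13

Derivation:
Op 1: C0 read [C0 read from I: no other sharers -> C0=E (exclusive)] -> [E,I,I]
Op 2: C1 write [C1 write: invalidate ['C0=E'] -> C1=M] -> [I,M,I]
Op 3: C1 write [C1 write: already M (modified), no change] -> [I,M,I]
Op 4: C1 write [C1 write: already M (modified), no change] -> [I,M,I]
Op 5: C2 write [C2 write: invalidate ['C1=M'] -> C2=M] -> [I,I,M]
Op 6: C1 write [C1 write: invalidate ['C2=M'] -> C1=M] -> [I,M,I]
Op 7: C1 write [C1 write: already M (modified), no change] -> [I,M,I]
Op 8: C1 read [C1 read: already in M, no change] -> [I,M,I]
Op 9: C1 read [C1 read: already in M, no change] -> [I,M,I]
Op 10: C0 write [C0 write: invalidate ['C1=M'] -> C0=M] -> [M,I,I]
Op 11: C0 read [C0 read: already in M, no change] -> [M,I,I]
Op 12: C2 write [C2 write: invalidate ['C0=M'] -> C2=M] -> [I,I,M]
Op 13: C1 read [C1 read from I: others=['C2=M'] -> C1=S, others downsized to S] -> [I,S,S]
  -> First S state at op 13; remaining ops need not be traced.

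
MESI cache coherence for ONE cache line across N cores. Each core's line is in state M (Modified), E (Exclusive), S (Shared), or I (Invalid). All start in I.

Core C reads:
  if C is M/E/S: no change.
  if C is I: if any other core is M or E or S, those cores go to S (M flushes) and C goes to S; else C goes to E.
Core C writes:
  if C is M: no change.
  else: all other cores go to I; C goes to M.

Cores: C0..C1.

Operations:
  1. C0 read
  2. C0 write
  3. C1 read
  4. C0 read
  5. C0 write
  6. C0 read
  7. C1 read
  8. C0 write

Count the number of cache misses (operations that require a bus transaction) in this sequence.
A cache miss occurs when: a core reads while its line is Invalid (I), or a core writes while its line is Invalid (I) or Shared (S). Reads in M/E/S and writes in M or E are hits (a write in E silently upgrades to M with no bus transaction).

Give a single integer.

Answer: 5

Derivation:
Op 1: C0 read [C0 read from I: no other sharers -> C0=E (exclusive)] -> [E,I] [MISS #1: read from I]
Op 2: C0 write [C0 write: invalidate none -> C0=M] -> [M,I] [hit: write from E is a silent E->M upgrade, no bus transaction]
Op 3: C1 read [C1 read from I: others=['C0=M'] -> C1=S, others downsized to S] -> [S,S] [MISS #2: read from I]
Op 4: C0 read [C0 read: already in S, no change] -> [S,S] [hit: read from S]
Op 5: C0 write [C0 write: invalidate ['C1=S'] -> C0=M] -> [M,I] [MISS #3: write from S]
Op 6: C0 read [C0 read: already in M, no change] -> [M,I] [hit: read from M]
Op 7: C1 read [C1 read from I: others=['C0=M'] -> C1=S, others downsized to S] -> [S,S] [MISS #4: read from I]
Op 8: C0 write [C0 write: invalidate ['C1=S'] -> C0=M] -> [M,I] [MISS #5: write from S]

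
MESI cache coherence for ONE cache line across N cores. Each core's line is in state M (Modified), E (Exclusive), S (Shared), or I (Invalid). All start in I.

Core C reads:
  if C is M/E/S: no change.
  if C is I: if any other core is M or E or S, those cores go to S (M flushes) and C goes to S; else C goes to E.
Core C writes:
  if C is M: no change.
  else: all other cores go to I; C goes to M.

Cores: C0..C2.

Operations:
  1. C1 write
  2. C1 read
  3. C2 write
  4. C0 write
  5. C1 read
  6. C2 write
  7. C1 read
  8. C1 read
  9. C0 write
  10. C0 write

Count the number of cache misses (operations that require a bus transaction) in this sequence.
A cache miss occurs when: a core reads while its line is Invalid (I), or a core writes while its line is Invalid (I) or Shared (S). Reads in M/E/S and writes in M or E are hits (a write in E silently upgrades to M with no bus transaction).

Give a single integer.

Answer: 7

Derivation:
Op 1: C1 write [C1 write: invalidate none -> C1=M] -> [I,M,I] [MISS #1: write from I]
Op 2: C1 read [C1 read: already in M, no change] -> [I,M,I] [hit: read from M]
Op 3: C2 write [C2 write: invalidate ['C1=M'] -> C2=M] -> [I,I,M] [MISS #2: write from I]
Op 4: C0 write [C0 write: invalidate ['C2=M'] -> C0=M] -> [M,I,I] [MISS #3: write from I]
Op 5: C1 read [C1 read from I: others=['C0=M'] -> C1=S, others downsized to S] -> [S,S,I] [MISS #4: read from I]
Op 6: C2 write [C2 write: invalidate ['C0=S', 'C1=S'] -> C2=M] -> [I,I,M] [MISS #5: write from I]
Op 7: C1 read [C1 read from I: others=['C2=M'] -> C1=S, others downsized to S] -> [I,S,S] [MISS #6: read from I]
Op 8: C1 read [C1 read: already in S, no change] -> [I,S,S] [hit: read from S]
Op 9: C0 write [C0 write: invalidate ['C1=S', 'C2=S'] -> C0=M] -> [M,I,I] [MISS #7: write from I]
Op 10: C0 write [C0 write: already M (modified), no change] -> [M,I,I] [hit: write from M]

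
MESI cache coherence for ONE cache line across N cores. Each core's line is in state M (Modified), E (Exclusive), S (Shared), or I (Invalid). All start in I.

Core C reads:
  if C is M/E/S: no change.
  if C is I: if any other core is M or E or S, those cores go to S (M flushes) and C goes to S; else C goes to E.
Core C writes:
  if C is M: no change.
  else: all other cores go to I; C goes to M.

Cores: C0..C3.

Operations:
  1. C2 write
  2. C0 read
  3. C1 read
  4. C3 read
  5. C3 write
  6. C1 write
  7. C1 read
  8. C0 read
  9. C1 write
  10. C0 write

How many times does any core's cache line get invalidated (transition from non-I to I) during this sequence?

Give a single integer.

Op 1: C2 write [C2 write: invalidate none -> C2=M] -> [I,I,M,I] (invalidations this op: 0; running total: 0)
Op 2: C0 read [C0 read from I: others=['C2=M'] -> C0=S, others downsized to S] -> [S,I,S,I] (invalidations this op: 0; running total: 0)
Op 3: C1 read [C1 read from I: others=['C0=S', 'C2=S'] -> C1=S, others downsized to S] -> [S,S,S,I] (invalidations this op: 0; running total: 0)
Op 4: C3 read [C3 read from I: others=['C0=S', 'C1=S', 'C2=S'] -> C3=S, others downsized to S] -> [S,S,S,S] (invalidations this op: 0; running total: 0)
Op 5: C3 write [C3 write: invalidate ['C0=S', 'C1=S', 'C2=S'] -> C3=M] -> [I,I,I,M] (invalidations this op: 3; running total: 3)
Op 6: C1 write [C1 write: invalidate ['C3=M'] -> C1=M] -> [I,M,I,I] (invalidations this op: 1; running total: 4)
Op 7: C1 read [C1 read: already in M, no change] -> [I,M,I,I] (invalidations this op: 0; running total: 4)
Op 8: C0 read [C0 read from I: others=['C1=M'] -> C0=S, others downsized to S] -> [S,S,I,I] (invalidations this op: 0; running total: 4)
Op 9: C1 write [C1 write: invalidate ['C0=S'] -> C1=M] -> [I,M,I,I] (invalidations this op: 1; running total: 5)
Op 10: C0 write [C0 write: invalidate ['C1=M'] -> C0=M] -> [M,I,I,I] (invalidations this op: 1; running total: 6)

Answer: 6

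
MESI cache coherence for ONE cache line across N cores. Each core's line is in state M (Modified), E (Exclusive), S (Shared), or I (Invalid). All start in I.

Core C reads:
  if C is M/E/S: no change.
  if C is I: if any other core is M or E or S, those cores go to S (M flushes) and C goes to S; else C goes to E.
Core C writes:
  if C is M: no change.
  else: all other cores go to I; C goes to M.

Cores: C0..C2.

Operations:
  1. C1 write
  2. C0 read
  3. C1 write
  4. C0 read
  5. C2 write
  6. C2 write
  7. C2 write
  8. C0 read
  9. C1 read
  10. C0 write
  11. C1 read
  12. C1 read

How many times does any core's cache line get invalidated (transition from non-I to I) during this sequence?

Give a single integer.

Answer: 5

Derivation:
Op 1: C1 write [C1 write: invalidate none -> C1=M] -> [I,M,I] (invalidations this op: 0; running total: 0)
Op 2: C0 read [C0 read from I: others=['C1=M'] -> C0=S, others downsized to S] -> [S,S,I] (invalidations this op: 0; running total: 0)
Op 3: C1 write [C1 write: invalidate ['C0=S'] -> C1=M] -> [I,M,I] (invalidations this op: 1; running total: 1)
Op 4: C0 read [C0 read from I: others=['C1=M'] -> C0=S, others downsized to S] -> [S,S,I] (invalidations this op: 0; running total: 1)
Op 5: C2 write [C2 write: invalidate ['C0=S', 'C1=S'] -> C2=M] -> [I,I,M] (invalidations this op: 2; running total: 3)
Op 6: C2 write [C2 write: already M (modified), no change] -> [I,I,M] (invalidations this op: 0; running total: 3)
Op 7: C2 write [C2 write: already M (modified), no change] -> [I,I,M] (invalidations this op: 0; running total: 3)
Op 8: C0 read [C0 read from I: others=['C2=M'] -> C0=S, others downsized to S] -> [S,I,S] (invalidations this op: 0; running total: 3)
Op 9: C1 read [C1 read from I: others=['C0=S', 'C2=S'] -> C1=S, others downsized to S] -> [S,S,S] (invalidations this op: 0; running total: 3)
Op 10: C0 write [C0 write: invalidate ['C1=S', 'C2=S'] -> C0=M] -> [M,I,I] (invalidations this op: 2; running total: 5)
Op 11: C1 read [C1 read from I: others=['C0=M'] -> C1=S, others downsized to S] -> [S,S,I] (invalidations this op: 0; running total: 5)
Op 12: C1 read [C1 read: already in S, no change] -> [S,S,I] (invalidations this op: 0; running total: 5)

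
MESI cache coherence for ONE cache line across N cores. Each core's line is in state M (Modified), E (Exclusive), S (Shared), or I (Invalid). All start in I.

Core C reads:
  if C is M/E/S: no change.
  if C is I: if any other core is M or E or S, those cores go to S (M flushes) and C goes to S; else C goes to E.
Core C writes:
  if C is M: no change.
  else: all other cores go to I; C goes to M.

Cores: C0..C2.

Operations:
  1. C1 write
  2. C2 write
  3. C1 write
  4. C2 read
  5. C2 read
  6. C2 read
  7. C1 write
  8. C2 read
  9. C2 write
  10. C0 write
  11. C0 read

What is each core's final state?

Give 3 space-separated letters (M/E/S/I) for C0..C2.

Answer: M I I

Derivation:
Op 1: C1 write [C1 write: invalidate none -> C1=M] -> [I,M,I]
Op 2: C2 write [C2 write: invalidate ['C1=M'] -> C2=M] -> [I,I,M]
Op 3: C1 write [C1 write: invalidate ['C2=M'] -> C1=M] -> [I,M,I]
Op 4: C2 read [C2 read from I: others=['C1=M'] -> C2=S, others downsized to S] -> [I,S,S]
Op 5: C2 read [C2 read: already in S, no change] -> [I,S,S]
Op 6: C2 read [C2 read: already in S, no change] -> [I,S,S]
Op 7: C1 write [C1 write: invalidate ['C2=S'] -> C1=M] -> [I,M,I]
Op 8: C2 read [C2 read from I: others=['C1=M'] -> C2=S, others downsized to S] -> [I,S,S]
Op 9: C2 write [C2 write: invalidate ['C1=S'] -> C2=M] -> [I,I,M]
Op 10: C0 write [C0 write: invalidate ['C2=M'] -> C0=M] -> [M,I,I]
Op 11: C0 read [C0 read: already in M, no change] -> [M,I,I]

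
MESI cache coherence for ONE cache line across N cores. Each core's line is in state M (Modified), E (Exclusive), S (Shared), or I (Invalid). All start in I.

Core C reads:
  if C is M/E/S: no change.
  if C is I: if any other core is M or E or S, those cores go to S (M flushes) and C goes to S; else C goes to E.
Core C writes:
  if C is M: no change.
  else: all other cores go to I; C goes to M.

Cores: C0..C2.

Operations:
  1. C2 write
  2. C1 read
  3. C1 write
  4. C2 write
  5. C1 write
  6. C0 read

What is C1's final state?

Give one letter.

Op 1: C2 write [C2 write: invalidate none -> C2=M] -> [I,I,M]
Op 2: C1 read [C1 read from I: others=['C2=M'] -> C1=S, others downsized to S] -> [I,S,S]
Op 3: C1 write [C1 write: invalidate ['C2=S'] -> C1=M] -> [I,M,I]
Op 4: C2 write [C2 write: invalidate ['C1=M'] -> C2=M] -> [I,I,M]
Op 5: C1 write [C1 write: invalidate ['C2=M'] -> C1=M] -> [I,M,I]
Op 6: C0 read [C0 read from I: others=['C1=M'] -> C0=S, others downsized to S] -> [S,S,I]

Answer: S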